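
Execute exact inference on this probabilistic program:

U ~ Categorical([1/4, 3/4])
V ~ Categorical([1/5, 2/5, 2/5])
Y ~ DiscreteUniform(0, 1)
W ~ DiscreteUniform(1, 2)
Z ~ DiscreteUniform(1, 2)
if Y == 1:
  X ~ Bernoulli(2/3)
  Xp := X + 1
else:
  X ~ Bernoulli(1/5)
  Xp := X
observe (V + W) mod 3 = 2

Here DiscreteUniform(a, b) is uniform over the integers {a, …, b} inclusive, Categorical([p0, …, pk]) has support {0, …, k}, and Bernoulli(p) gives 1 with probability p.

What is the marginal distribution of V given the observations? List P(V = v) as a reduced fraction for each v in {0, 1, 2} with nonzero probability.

Enumerate traces; 32 have nonzero weight after conditioning:
  (U=0, V=0, Y=0, W=2, Z=1, X=0) weight 1/200
  (U=0, V=0, Y=0, W=2, Z=1, X=1) weight 1/800
  (U=0, V=0, Y=0, W=2, Z=2, X=0) weight 1/200
  (U=0, V=0, Y=0, W=2, Z=2, X=1) weight 1/800
  (U=0, V=0, Y=1, W=2, Z=1, X=0) weight 1/480
  (U=0, V=0, Y=1, W=2, Z=1, X=1) weight 1/240
  (U=0, V=0, Y=1, W=2, Z=2, X=0) weight 1/480
  (U=0, V=0, Y=1, W=2, Z=2, X=1) weight 1/240
  (U=0, V=1, Y=0, W=1, Z=1, X=0) weight 1/100
  … 23 more
Group by V:
  weight(V=0) = 1/10
  weight(V=1) = 1/5
Total weight = 1/10 + 1/5 = 3/10
P(V=0 | obs) = 1/10 / 3/10 = 1/3
P(V=1 | obs) = 1/5 / 3/10 = 2/3

P(V=0) = 1/3, P(V=1) = 2/3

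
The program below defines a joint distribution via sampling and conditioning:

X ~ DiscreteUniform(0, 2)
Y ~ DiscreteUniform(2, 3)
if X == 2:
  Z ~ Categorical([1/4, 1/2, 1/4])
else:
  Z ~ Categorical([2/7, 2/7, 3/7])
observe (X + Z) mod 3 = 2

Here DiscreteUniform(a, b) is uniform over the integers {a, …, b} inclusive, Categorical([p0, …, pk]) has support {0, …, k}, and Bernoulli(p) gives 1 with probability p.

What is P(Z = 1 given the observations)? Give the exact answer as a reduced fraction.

Enumerate traces; 6 have nonzero weight after conditioning:
  (X=0, Y=2, Z=2) weight 1/14
  (X=0, Y=3, Z=2) weight 1/14
  (X=1, Y=2, Z=1) weight 1/21
  (X=1, Y=3, Z=1) weight 1/21
  (X=2, Y=2, Z=0) weight 1/24
  (X=2, Y=3, Z=0) weight 1/24
Group by Z:
  weight(Z=0) = 1/12
  weight(Z=1) = 2/21
  weight(Z=2) = 1/7
Total weight = 1/12 + 2/21 + 1/7 = 9/28
P(Z=0 | obs) = 1/12 / 9/28 = 7/27
P(Z=1 | obs) = 2/21 / 9/28 = 8/27
P(Z=2 | obs) = 1/7 / 9/28 = 4/9

P(Z = 1 | obs) = 8/27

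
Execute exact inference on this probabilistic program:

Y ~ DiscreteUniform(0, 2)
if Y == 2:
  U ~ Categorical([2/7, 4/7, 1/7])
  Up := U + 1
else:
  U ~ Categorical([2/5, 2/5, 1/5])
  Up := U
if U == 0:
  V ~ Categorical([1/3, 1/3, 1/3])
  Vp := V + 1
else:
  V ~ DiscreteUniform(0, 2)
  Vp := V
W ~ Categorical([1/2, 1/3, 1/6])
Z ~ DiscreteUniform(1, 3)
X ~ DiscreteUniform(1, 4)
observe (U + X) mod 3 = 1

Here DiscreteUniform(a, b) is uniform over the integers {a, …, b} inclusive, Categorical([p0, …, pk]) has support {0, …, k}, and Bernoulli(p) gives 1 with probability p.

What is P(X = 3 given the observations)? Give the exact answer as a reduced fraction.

P(X = 3 | obs) = 48/143

Enumerate traces; 324 have nonzero weight after conditioning:
  (Y=0, U=0, V=0, W=0, Z=1, X=1) weight 1/540
  (Y=0, U=0, V=0, W=0, Z=1, X=4) weight 1/540
  (Y=0, U=0, V=0, W=0, Z=2, X=1) weight 1/540
  (Y=0, U=0, V=0, W=0, Z=2, X=4) weight 1/540
  (Y=0, U=0, V=0, W=0, Z=3, X=1) weight 1/540
  (Y=0, U=0, V=0, W=0, Z=3, X=4) weight 1/540
  (Y=0, U=0, V=0, W=1, Z=1, X=1) weight 1/810
  (Y=0, U=0, V=0, W=1, Z=1, X=4) weight 1/810
  (Y=0, U=1, V=0, W=0, Z=1, X=3) weight 1/540
  (Y=0, U=2, V=0, W=0, Z=1, X=2) weight 1/1080
  … 314 more
Group by X:
  weight(X=1) = 19/210
  weight(X=2) = 19/420
  weight(X=3) = 4/35
  weight(X=4) = 19/210
Total weight = 19/210 + 19/420 + 4/35 + 19/210 = 143/420
P(X=1 | obs) = 19/210 / 143/420 = 38/143
P(X=2 | obs) = 19/420 / 143/420 = 19/143
P(X=3 | obs) = 4/35 / 143/420 = 48/143
P(X=4 | obs) = 19/210 / 143/420 = 38/143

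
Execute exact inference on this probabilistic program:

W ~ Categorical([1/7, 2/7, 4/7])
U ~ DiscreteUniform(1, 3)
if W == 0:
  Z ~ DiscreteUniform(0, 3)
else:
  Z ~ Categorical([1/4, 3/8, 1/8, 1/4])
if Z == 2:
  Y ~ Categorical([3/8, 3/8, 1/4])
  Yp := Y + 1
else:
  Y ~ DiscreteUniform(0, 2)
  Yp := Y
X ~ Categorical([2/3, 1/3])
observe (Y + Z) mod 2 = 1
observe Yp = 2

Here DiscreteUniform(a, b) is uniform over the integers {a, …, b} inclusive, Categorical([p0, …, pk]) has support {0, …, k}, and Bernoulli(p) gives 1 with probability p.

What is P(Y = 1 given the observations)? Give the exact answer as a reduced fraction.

Enumerate traces; 54 have nonzero weight after conditioning:
  (W=0, U=1, Z=1, Y=2, X=0) weight 1/378
  (W=0, U=1, Z=1, Y=2, X=1) weight 1/756
  (W=0, U=1, Z=2, Y=1, X=0) weight 1/336
  (W=0, U=1, Z=2, Y=1, X=1) weight 1/672
  (W=0, U=1, Z=3, Y=2, X=0) weight 1/378
  (W=0, U=1, Z=3, Y=2, X=1) weight 1/756
  (W=0, U=2, Z=1, Y=2, X=0) weight 1/378
  (W=0, U=2, Z=1, Y=2, X=1) weight 1/756
  … 46 more
Group by Y:
  weight(Y=1) = 3/56
  weight(Y=2) = 17/84
Total weight = 3/56 + 17/84 = 43/168
P(Y=1 | obs) = 3/56 / 43/168 = 9/43
P(Y=2 | obs) = 17/84 / 43/168 = 34/43

P(Y = 1 | obs) = 9/43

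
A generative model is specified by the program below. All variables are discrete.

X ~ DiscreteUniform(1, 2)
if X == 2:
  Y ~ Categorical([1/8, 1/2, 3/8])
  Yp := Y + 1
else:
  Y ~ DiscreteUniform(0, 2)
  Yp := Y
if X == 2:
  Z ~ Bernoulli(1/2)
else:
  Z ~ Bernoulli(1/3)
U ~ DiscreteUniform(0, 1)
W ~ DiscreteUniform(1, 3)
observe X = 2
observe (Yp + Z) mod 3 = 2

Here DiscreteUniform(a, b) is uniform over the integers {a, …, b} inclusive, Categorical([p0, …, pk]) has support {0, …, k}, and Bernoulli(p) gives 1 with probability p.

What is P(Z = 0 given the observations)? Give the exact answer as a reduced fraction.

Enumerate traces; 12 have nonzero weight after conditioning:
  (X=2, Y=0, Z=1, U=0, W=1) weight 1/192
  (X=2, Y=0, Z=1, U=0, W=2) weight 1/192
  (X=2, Y=0, Z=1, U=0, W=3) weight 1/192
  (X=2, Y=0, Z=1, U=1, W=1) weight 1/192
  (X=2, Y=0, Z=1, U=1, W=2) weight 1/192
  (X=2, Y=0, Z=1, U=1, W=3) weight 1/192
  (X=2, Y=1, Z=0, U=0, W=1) weight 1/48
  (X=2, Y=1, Z=0, U=0, W=2) weight 1/48
  … 4 more
Group by Z:
  weight(Z=0) = 1/8
  weight(Z=1) = 1/32
Total weight = 1/8 + 1/32 = 5/32
P(Z=0 | obs) = 1/8 / 5/32 = 4/5
P(Z=1 | obs) = 1/32 / 5/32 = 1/5

P(Z = 0 | obs) = 4/5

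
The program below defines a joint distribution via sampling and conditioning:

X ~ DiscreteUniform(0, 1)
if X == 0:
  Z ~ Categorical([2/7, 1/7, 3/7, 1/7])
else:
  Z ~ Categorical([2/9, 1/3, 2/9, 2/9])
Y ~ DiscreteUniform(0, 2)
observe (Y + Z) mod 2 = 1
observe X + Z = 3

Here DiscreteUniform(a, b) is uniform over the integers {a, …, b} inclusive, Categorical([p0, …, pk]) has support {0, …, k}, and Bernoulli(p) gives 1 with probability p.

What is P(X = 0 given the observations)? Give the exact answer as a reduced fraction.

Enumerate traces; 3 have nonzero weight after conditioning:
  (X=0, Z=3, Y=0) weight 1/42
  (X=0, Z=3, Y=2) weight 1/42
  (X=1, Z=2, Y=1) weight 1/27
Group by X:
  weight(X=0) = 1/21
  weight(X=1) = 1/27
Total weight = 1/21 + 1/27 = 16/189
P(X=0 | obs) = 1/21 / 16/189 = 9/16
P(X=1 | obs) = 1/27 / 16/189 = 7/16

P(X = 0 | obs) = 9/16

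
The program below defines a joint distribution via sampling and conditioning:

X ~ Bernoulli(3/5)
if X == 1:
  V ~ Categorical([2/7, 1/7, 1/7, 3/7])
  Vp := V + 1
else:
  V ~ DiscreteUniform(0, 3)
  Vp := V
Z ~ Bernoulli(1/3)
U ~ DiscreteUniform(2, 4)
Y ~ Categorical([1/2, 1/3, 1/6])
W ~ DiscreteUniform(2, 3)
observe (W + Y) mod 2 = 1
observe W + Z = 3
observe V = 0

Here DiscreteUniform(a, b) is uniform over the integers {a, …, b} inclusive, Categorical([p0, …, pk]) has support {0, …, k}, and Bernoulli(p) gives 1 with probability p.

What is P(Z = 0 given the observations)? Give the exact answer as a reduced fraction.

Enumerate traces; 18 have nonzero weight after conditioning:
  (X=0, V=0, Z=0, U=2, Y=0, W=3) weight 1/180
  (X=0, V=0, Z=0, U=2, Y=2, W=3) weight 1/540
  (X=0, V=0, Z=0, U=3, Y=0, W=3) weight 1/180
  (X=0, V=0, Z=0, U=3, Y=2, W=3) weight 1/540
  (X=0, V=0, Z=0, U=4, Y=0, W=3) weight 1/180
  (X=0, V=0, Z=0, U=4, Y=2, W=3) weight 1/540
  (X=0, V=0, Z=1, U=2, Y=1, W=2) weight 1/540
  (X=0, V=0, Z=1, U=3, Y=1, W=2) weight 1/540
  … 10 more
Group by Z:
  weight(Z=0) = 19/315
  weight(Z=1) = 19/1260
Total weight = 19/315 + 19/1260 = 19/252
P(Z=0 | obs) = 19/315 / 19/252 = 4/5
P(Z=1 | obs) = 19/1260 / 19/252 = 1/5

P(Z = 0 | obs) = 4/5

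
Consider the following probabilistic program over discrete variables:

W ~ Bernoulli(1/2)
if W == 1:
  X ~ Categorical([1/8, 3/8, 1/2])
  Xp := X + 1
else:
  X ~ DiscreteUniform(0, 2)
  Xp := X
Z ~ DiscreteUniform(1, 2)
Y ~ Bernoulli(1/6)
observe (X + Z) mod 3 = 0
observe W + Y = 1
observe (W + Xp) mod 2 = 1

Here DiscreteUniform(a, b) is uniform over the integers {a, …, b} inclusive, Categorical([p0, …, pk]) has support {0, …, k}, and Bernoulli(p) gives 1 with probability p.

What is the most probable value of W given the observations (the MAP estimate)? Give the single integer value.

Enumerate traces; 2 have nonzero weight after conditioning:
  (W=0, X=1, Z=2, Y=1) weight 1/72
  (W=1, X=1, Z=2, Y=0) weight 5/64
Group by W:
  weight(W=0) = 1/72
  weight(W=1) = 5/64
Total weight = 1/72 + 5/64 = 53/576
P(W=0 | obs) = 1/72 / 53/576 = 8/53
P(W=1 | obs) = 5/64 / 53/576 = 45/53
argmax = 1

argmax_v P(W = v | obs) = 1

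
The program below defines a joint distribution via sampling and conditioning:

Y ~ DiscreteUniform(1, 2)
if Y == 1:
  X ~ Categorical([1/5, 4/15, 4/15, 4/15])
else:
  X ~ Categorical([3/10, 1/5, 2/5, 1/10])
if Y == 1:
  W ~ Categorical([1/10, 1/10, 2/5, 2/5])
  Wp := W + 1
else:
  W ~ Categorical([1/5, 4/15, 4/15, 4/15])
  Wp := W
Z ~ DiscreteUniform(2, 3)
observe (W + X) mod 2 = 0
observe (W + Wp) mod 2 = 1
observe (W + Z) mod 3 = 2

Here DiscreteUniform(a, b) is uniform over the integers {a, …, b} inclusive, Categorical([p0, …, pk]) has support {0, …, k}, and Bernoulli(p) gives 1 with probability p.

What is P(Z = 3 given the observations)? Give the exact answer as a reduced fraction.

P(Z = 3 | obs) = 28/67

Enumerate traces; 6 have nonzero weight after conditioning:
  (Y=1, X=0, W=0, Z=2) weight 1/200
  (Y=1, X=0, W=2, Z=3) weight 1/50
  (Y=1, X=1, W=3, Z=2) weight 2/75
  (Y=1, X=2, W=0, Z=2) weight 1/150
  (Y=1, X=2, W=2, Z=3) weight 2/75
  (Y=1, X=3, W=3, Z=2) weight 2/75
Group by Z:
  weight(Z=2) = 13/200
  weight(Z=3) = 7/150
Total weight = 13/200 + 7/150 = 67/600
P(Z=2 | obs) = 13/200 / 67/600 = 39/67
P(Z=3 | obs) = 7/150 / 67/600 = 28/67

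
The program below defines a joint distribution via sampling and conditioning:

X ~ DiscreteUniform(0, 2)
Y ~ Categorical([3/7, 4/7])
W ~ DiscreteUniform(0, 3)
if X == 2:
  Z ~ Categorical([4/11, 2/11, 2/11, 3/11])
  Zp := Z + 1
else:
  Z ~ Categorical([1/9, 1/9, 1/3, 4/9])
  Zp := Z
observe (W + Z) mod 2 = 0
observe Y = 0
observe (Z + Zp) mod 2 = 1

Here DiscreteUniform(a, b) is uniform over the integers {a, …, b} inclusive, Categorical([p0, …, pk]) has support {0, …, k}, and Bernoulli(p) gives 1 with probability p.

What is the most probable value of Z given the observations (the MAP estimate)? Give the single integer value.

argmax_v P(Z = v | obs) = 0

Enumerate traces; 8 have nonzero weight after conditioning:
  (X=2, Y=0, W=0, Z=0) weight 1/77
  (X=2, Y=0, W=0, Z=2) weight 1/154
  (X=2, Y=0, W=1, Z=1) weight 1/154
  (X=2, Y=0, W=1, Z=3) weight 3/308
  (X=2, Y=0, W=2, Z=0) weight 1/77
  (X=2, Y=0, W=2, Z=2) weight 1/154
  (X=2, Y=0, W=3, Z=1) weight 1/154
  (X=2, Y=0, W=3, Z=3) weight 3/308
Group by Z:
  weight(Z=0) = 2/77
  weight(Z=1) = 1/77
  weight(Z=2) = 1/77
  weight(Z=3) = 3/154
Total weight = 2/77 + 1/77 + 1/77 + 3/154 = 1/14
P(Z=0 | obs) = 2/77 / 1/14 = 4/11
P(Z=1 | obs) = 1/77 / 1/14 = 2/11
P(Z=2 | obs) = 1/77 / 1/14 = 2/11
P(Z=3 | obs) = 3/154 / 1/14 = 3/11
argmax = 0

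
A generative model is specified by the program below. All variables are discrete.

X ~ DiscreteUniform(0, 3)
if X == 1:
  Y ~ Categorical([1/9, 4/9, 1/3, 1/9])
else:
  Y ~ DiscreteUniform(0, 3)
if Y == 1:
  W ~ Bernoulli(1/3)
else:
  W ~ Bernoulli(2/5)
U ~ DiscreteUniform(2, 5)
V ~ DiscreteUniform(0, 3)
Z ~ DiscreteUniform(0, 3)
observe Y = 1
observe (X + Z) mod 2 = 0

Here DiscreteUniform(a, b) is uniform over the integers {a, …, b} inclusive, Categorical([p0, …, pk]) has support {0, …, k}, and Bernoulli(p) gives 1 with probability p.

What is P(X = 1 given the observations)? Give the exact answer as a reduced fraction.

Enumerate traces; 256 have nonzero weight after conditioning:
  (X=0, Y=1, W=0, U=2, V=0, Z=0) weight 1/1536
  (X=0, Y=1, W=0, U=2, V=0, Z=2) weight 1/1536
  (X=0, Y=1, W=0, U=2, V=1, Z=0) weight 1/1536
  (X=0, Y=1, W=0, U=2, V=1, Z=2) weight 1/1536
  (X=0, Y=1, W=0, U=2, V=2, Z=0) weight 1/1536
  (X=0, Y=1, W=0, U=2, V=2, Z=2) weight 1/1536
  (X=0, Y=1, W=0, U=2, V=3, Z=0) weight 1/1536
  (X=0, Y=1, W=0, U=2, V=3, Z=2) weight 1/1536
  (X=1, Y=1, W=0, U=2, V=0, Z=1) weight 1/864
  (X=2, Y=1, W=0, U=2, V=0, Z=0) weight 1/1536
  … 246 more
Group by X:
  weight(X=0) = 1/32
  weight(X=1) = 1/18
  weight(X=2) = 1/32
  weight(X=3) = 1/32
Total weight = 1/32 + 1/18 + 1/32 + 1/32 = 43/288
P(X=0 | obs) = 1/32 / 43/288 = 9/43
P(X=1 | obs) = 1/18 / 43/288 = 16/43
P(X=2 | obs) = 1/32 / 43/288 = 9/43
P(X=3 | obs) = 1/32 / 43/288 = 9/43

P(X = 1 | obs) = 16/43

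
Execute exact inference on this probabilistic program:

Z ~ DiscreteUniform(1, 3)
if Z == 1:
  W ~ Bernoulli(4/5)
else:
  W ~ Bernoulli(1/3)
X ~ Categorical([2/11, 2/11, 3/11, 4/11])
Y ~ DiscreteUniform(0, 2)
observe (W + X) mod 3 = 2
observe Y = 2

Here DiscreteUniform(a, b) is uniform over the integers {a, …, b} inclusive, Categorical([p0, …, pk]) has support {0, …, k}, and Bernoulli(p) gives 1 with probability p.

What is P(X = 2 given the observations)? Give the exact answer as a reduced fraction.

Enumerate traces; 6 have nonzero weight after conditioning:
  (Z=1, W=0, X=2, Y=2) weight 1/165
  (Z=1, W=1, X=1, Y=2) weight 8/495
  (Z=2, W=0, X=2, Y=2) weight 2/99
  (Z=2, W=1, X=1, Y=2) weight 2/297
  (Z=3, W=0, X=2, Y=2) weight 2/99
  (Z=3, W=1, X=1, Y=2) weight 2/297
Group by X:
  weight(X=1) = 4/135
  weight(X=2) = 23/495
Total weight = 4/135 + 23/495 = 113/1485
P(X=1 | obs) = 4/135 / 113/1485 = 44/113
P(X=2 | obs) = 23/495 / 113/1485 = 69/113

P(X = 2 | obs) = 69/113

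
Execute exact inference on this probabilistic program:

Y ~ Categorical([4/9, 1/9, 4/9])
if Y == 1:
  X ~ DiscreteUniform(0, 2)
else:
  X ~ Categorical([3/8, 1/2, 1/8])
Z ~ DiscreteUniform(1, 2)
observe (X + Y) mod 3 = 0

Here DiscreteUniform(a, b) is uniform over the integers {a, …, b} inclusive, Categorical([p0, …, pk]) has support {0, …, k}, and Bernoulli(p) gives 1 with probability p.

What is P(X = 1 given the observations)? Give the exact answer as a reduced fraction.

Enumerate traces; 6 have nonzero weight after conditioning:
  (Y=0, X=0, Z=1) weight 1/12
  (Y=0, X=0, Z=2) weight 1/12
  (Y=1, X=2, Z=1) weight 1/54
  (Y=1, X=2, Z=2) weight 1/54
  (Y=2, X=1, Z=1) weight 1/9
  (Y=2, X=1, Z=2) weight 1/9
Group by X:
  weight(X=0) = 1/6
  weight(X=1) = 2/9
  weight(X=2) = 1/27
Total weight = 1/6 + 2/9 + 1/27 = 23/54
P(X=0 | obs) = 1/6 / 23/54 = 9/23
P(X=1 | obs) = 2/9 / 23/54 = 12/23
P(X=2 | obs) = 1/27 / 23/54 = 2/23

P(X = 1 | obs) = 12/23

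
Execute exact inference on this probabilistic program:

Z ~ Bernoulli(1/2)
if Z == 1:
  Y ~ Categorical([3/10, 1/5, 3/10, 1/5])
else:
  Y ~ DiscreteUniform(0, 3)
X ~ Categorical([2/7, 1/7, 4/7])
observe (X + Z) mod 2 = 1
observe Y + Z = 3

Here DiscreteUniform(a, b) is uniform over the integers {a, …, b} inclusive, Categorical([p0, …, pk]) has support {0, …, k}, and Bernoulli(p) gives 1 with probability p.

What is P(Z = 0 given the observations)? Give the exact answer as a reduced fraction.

Enumerate traces; 3 have nonzero weight after conditioning:
  (Z=0, Y=3, X=1) weight 1/56
  (Z=1, Y=2, X=0) weight 3/70
  (Z=1, Y=2, X=2) weight 3/35
Group by Z:
  weight(Z=0) = 1/56
  weight(Z=1) = 9/70
Total weight = 1/56 + 9/70 = 41/280
P(Z=0 | obs) = 1/56 / 41/280 = 5/41
P(Z=1 | obs) = 9/70 / 41/280 = 36/41

P(Z = 0 | obs) = 5/41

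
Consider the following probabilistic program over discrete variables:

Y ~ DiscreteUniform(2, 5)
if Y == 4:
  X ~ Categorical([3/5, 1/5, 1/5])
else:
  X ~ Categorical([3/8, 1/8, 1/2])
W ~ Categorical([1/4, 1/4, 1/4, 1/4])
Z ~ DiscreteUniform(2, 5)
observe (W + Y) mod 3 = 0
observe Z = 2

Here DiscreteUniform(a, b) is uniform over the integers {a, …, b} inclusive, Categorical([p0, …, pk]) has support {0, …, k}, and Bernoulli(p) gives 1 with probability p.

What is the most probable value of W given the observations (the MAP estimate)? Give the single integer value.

argmax_v P(W = v | obs) = 1

Enumerate traces; 15 have nonzero weight after conditioning:
  (Y=2, X=0, W=1, Z=2) weight 3/512
  (Y=2, X=1, W=1, Z=2) weight 1/512
  (Y=2, X=2, W=1, Z=2) weight 1/128
  (Y=3, X=0, W=0, Z=2) weight 3/512
  (Y=3, X=0, W=3, Z=2) weight 3/512
  (Y=3, X=1, W=0, Z=2) weight 1/512
  (Y=3, X=1, W=3, Z=2) weight 1/512
  (Y=3, X=2, W=0, Z=2) weight 1/128
  (Y=4, X=0, W=2, Z=2) weight 3/320
  … 6 more
Group by W:
  weight(W=0) = 1/64
  weight(W=1) = 1/32
  weight(W=2) = 1/64
  weight(W=3) = 1/64
Total weight = 1/64 + 1/32 + 1/64 + 1/64 = 5/64
P(W=0 | obs) = 1/64 / 5/64 = 1/5
P(W=1 | obs) = 1/32 / 5/64 = 2/5
P(W=2 | obs) = 1/64 / 5/64 = 1/5
P(W=3 | obs) = 1/64 / 5/64 = 1/5
argmax = 1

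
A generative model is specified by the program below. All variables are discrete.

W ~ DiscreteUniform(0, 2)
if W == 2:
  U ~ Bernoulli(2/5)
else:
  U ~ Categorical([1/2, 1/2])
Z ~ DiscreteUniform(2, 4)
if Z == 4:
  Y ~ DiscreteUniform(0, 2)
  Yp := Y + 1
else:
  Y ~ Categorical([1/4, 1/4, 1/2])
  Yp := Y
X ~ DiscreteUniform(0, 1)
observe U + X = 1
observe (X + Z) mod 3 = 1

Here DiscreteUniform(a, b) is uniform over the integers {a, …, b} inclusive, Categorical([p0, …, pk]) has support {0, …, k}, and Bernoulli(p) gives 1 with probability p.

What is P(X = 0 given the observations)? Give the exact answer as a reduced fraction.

Enumerate traces; 18 have nonzero weight after conditioning:
  (W=0, U=0, Z=3, Y=0, X=1) weight 1/144
  (W=0, U=0, Z=3, Y=1, X=1) weight 1/144
  (W=0, U=0, Z=3, Y=2, X=1) weight 1/72
  (W=0, U=1, Z=4, Y=0, X=0) weight 1/108
  (W=0, U=1, Z=4, Y=1, X=0) weight 1/108
  (W=0, U=1, Z=4, Y=2, X=0) weight 1/108
  (W=1, U=0, Z=3, Y=0, X=1) weight 1/144
  (W=1, U=0, Z=3, Y=1, X=1) weight 1/144
  … 10 more
Group by X:
  weight(X=0) = 7/90
  weight(X=1) = 4/45
Total weight = 7/90 + 4/45 = 1/6
P(X=0 | obs) = 7/90 / 1/6 = 7/15
P(X=1 | obs) = 4/45 / 1/6 = 8/15

P(X = 0 | obs) = 7/15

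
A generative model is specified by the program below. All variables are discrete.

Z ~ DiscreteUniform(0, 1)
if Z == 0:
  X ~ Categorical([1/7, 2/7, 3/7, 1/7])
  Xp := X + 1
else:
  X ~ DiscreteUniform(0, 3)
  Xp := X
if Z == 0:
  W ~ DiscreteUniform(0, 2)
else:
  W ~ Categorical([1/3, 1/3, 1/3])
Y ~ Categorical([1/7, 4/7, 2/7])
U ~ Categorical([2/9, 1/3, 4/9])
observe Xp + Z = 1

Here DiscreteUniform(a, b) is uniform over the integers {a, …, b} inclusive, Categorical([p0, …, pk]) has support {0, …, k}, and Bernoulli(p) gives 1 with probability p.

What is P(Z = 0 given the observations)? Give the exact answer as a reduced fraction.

P(Z = 0 | obs) = 4/11

Enumerate traces; 54 have nonzero weight after conditioning:
  (Z=0, X=0, W=0, Y=0, U=0) weight 1/1323
  (Z=0, X=0, W=0, Y=0, U=1) weight 1/882
  (Z=0, X=0, W=0, Y=0, U=2) weight 2/1323
  (Z=0, X=0, W=0, Y=1, U=0) weight 4/1323
  (Z=0, X=0, W=0, Y=1, U=1) weight 2/441
  (Z=0, X=0, W=0, Y=1, U=2) weight 8/1323
  (Z=0, X=0, W=0, Y=2, U=0) weight 2/1323
  (Z=0, X=0, W=0, Y=2, U=1) weight 1/441
  (Z=1, X=0, W=0, Y=0, U=0) weight 1/756
  … 45 more
Group by Z:
  weight(Z=0) = 1/14
  weight(Z=1) = 1/8
Total weight = 1/14 + 1/8 = 11/56
P(Z=0 | obs) = 1/14 / 11/56 = 4/11
P(Z=1 | obs) = 1/8 / 11/56 = 7/11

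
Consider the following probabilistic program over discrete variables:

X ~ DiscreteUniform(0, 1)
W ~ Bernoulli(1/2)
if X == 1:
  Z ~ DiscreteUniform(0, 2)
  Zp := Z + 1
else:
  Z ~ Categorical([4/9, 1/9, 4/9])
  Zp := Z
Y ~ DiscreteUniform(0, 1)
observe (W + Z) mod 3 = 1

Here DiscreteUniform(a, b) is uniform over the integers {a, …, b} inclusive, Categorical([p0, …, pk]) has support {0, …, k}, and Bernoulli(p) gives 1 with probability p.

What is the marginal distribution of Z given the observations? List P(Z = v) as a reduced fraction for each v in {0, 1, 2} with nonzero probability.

Enumerate traces; 8 have nonzero weight after conditioning:
  (X=0, W=0, Z=1, Y=0) weight 1/72
  (X=0, W=0, Z=1, Y=1) weight 1/72
  (X=0, W=1, Z=0, Y=0) weight 1/18
  (X=0, W=1, Z=0, Y=1) weight 1/18
  (X=1, W=0, Z=1, Y=0) weight 1/24
  (X=1, W=0, Z=1, Y=1) weight 1/24
  (X=1, W=1, Z=0, Y=0) weight 1/24
  (X=1, W=1, Z=0, Y=1) weight 1/24
Group by Z:
  weight(Z=0) = 7/36
  weight(Z=1) = 1/9
Total weight = 7/36 + 1/9 = 11/36
P(Z=0 | obs) = 7/36 / 11/36 = 7/11
P(Z=1 | obs) = 1/9 / 11/36 = 4/11

P(Z=0) = 7/11, P(Z=1) = 4/11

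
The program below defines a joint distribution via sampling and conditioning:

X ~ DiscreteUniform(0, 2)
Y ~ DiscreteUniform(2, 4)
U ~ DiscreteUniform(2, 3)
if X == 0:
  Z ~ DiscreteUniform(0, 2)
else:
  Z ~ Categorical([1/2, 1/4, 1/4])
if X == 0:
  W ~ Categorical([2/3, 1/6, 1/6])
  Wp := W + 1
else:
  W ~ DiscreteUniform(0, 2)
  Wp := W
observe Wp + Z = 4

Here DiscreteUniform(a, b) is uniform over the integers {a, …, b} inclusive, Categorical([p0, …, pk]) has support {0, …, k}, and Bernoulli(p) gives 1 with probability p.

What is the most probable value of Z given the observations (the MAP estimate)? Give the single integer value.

argmax_v P(Z = v | obs) = 2

Enumerate traces; 24 have nonzero weight after conditioning:
  (X=0, Y=2, U=2, Z=1, W=2) weight 1/324
  (X=0, Y=2, U=2, Z=2, W=1) weight 1/324
  (X=0, Y=2, U=3, Z=1, W=2) weight 1/324
  (X=0, Y=2, U=3, Z=2, W=1) weight 1/324
  (X=0, Y=3, U=2, Z=1, W=2) weight 1/324
  (X=0, Y=3, U=2, Z=2, W=1) weight 1/324
  (X=0, Y=3, U=3, Z=1, W=2) weight 1/324
  (X=0, Y=3, U=3, Z=2, W=1) weight 1/324
  … 16 more
Group by Z:
  weight(Z=1) = 1/54
  weight(Z=2) = 2/27
Total weight = 1/54 + 2/27 = 5/54
P(Z=1 | obs) = 1/54 / 5/54 = 1/5
P(Z=2 | obs) = 2/27 / 5/54 = 4/5
argmax = 2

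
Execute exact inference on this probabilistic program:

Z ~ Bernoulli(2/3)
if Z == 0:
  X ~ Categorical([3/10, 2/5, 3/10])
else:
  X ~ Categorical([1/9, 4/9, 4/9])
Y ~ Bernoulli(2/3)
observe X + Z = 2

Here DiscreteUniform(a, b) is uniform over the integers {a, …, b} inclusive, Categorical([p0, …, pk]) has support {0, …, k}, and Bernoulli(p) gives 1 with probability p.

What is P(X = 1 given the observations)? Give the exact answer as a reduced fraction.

P(X = 1 | obs) = 80/107

Enumerate traces; 4 have nonzero weight after conditioning:
  (Z=0, X=2, Y=0) weight 1/30
  (Z=0, X=2, Y=1) weight 1/15
  (Z=1, X=1, Y=0) weight 8/81
  (Z=1, X=1, Y=1) weight 16/81
Group by X:
  weight(X=1) = 8/27
  weight(X=2) = 1/10
Total weight = 8/27 + 1/10 = 107/270
P(X=1 | obs) = 8/27 / 107/270 = 80/107
P(X=2 | obs) = 1/10 / 107/270 = 27/107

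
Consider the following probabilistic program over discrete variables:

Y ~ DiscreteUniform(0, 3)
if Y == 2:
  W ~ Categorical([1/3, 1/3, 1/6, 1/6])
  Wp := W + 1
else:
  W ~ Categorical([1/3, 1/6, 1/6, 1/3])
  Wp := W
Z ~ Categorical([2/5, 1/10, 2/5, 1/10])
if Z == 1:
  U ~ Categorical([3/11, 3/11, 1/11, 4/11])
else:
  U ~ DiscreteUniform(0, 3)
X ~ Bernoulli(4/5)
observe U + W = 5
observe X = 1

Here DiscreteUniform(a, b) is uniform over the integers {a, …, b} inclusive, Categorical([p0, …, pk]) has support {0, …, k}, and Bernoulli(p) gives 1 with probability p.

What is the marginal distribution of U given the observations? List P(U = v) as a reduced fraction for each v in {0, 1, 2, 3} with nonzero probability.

P(U=2) = 721/1181, P(U=3) = 460/1181

Enumerate traces; 32 have nonzero weight after conditioning:
  (Y=0, W=2, Z=0, U=3, X=1) weight 1/300
  (Y=0, W=2, Z=1, U=3, X=1) weight 1/825
  (Y=0, W=2, Z=2, U=3, X=1) weight 1/300
  (Y=0, W=2, Z=3, U=3, X=1) weight 1/1200
  (Y=0, W=3, Z=0, U=2, X=1) weight 1/150
  (Y=0, W=3, Z=1, U=2, X=1) weight 1/1650
  (Y=0, W=3, Z=2, U=2, X=1) weight 1/150
  (Y=0, W=3, Z=3, U=2, X=1) weight 1/600
  … 24 more
Group by U:
  weight(U=2) = 721/13200
  weight(U=3) = 23/660
Total weight = 721/13200 + 23/660 = 1181/13200
P(U=2 | obs) = 721/13200 / 1181/13200 = 721/1181
P(U=3 | obs) = 23/660 / 1181/13200 = 460/1181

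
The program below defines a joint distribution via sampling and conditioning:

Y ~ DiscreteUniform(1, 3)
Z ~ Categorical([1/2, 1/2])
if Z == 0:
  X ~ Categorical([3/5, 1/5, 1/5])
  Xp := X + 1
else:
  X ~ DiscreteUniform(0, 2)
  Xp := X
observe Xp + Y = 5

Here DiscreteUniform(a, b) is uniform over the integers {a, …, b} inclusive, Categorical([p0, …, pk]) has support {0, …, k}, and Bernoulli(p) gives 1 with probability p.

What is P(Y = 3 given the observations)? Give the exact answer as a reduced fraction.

Enumerate traces; 3 have nonzero weight after conditioning:
  (Y=2, Z=0, X=2) weight 1/30
  (Y=3, Z=0, X=1) weight 1/30
  (Y=3, Z=1, X=2) weight 1/18
Group by Y:
  weight(Y=2) = 1/30
  weight(Y=3) = 4/45
Total weight = 1/30 + 4/45 = 11/90
P(Y=2 | obs) = 1/30 / 11/90 = 3/11
P(Y=3 | obs) = 4/45 / 11/90 = 8/11

P(Y = 3 | obs) = 8/11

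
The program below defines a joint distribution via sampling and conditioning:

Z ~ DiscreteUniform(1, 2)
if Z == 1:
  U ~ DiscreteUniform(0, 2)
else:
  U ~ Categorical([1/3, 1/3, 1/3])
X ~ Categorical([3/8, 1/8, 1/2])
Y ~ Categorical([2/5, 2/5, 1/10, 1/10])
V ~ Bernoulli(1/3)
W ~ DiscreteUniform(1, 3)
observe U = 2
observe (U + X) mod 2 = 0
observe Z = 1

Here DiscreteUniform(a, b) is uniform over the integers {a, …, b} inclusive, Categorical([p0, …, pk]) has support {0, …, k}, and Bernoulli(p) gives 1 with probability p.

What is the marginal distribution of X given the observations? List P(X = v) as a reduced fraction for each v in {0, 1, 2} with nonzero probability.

P(X=0) = 3/7, P(X=2) = 4/7

Enumerate traces; 48 have nonzero weight after conditioning:
  (Z=1, U=2, X=0, Y=0, V=0, W=1) weight 1/180
  (Z=1, U=2, X=0, Y=0, V=0, W=2) weight 1/180
  (Z=1, U=2, X=0, Y=0, V=0, W=3) weight 1/180
  (Z=1, U=2, X=0, Y=0, V=1, W=1) weight 1/360
  (Z=1, U=2, X=0, Y=0, V=1, W=2) weight 1/360
  (Z=1, U=2, X=0, Y=0, V=1, W=3) weight 1/360
  (Z=1, U=2, X=0, Y=1, V=0, W=1) weight 1/180
  (Z=1, U=2, X=0, Y=1, V=0, W=2) weight 1/180
  (Z=1, U=2, X=2, Y=0, V=0, W=1) weight 1/135
  … 39 more
Group by X:
  weight(X=0) = 1/16
  weight(X=2) = 1/12
Total weight = 1/16 + 1/12 = 7/48
P(X=0 | obs) = 1/16 / 7/48 = 3/7
P(X=2 | obs) = 1/12 / 7/48 = 4/7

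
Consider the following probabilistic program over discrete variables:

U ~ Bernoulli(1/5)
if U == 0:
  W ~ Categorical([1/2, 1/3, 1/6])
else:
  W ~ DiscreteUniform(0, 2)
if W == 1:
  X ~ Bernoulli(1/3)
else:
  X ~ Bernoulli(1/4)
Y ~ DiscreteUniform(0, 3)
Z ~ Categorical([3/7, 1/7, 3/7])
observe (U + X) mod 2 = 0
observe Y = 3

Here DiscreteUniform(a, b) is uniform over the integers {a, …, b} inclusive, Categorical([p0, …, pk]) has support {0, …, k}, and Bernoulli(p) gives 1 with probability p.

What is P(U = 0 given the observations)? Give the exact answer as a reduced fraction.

Enumerate traces; 18 have nonzero weight after conditioning:
  (U=0, W=0, X=0, Y=3, Z=0) weight 9/280
  (U=0, W=0, X=0, Y=3, Z=1) weight 3/280
  (U=0, W=0, X=0, Y=3, Z=2) weight 9/280
  (U=0, W=1, X=0, Y=3, Z=0) weight 2/105
  (U=0, W=1, X=0, Y=3, Z=1) weight 2/315
  (U=0, W=1, X=0, Y=3, Z=2) weight 2/105
  (U=0, W=2, X=0, Y=3, Z=0) weight 3/280
  (U=0, W=2, X=0, Y=3, Z=1) weight 1/280
  (U=1, W=0, X=1, Y=3, Z=0) weight 1/560
  … 9 more
Group by U:
  weight(U=0) = 13/90
  weight(U=1) = 1/72
Total weight = 13/90 + 1/72 = 19/120
P(U=0 | obs) = 13/90 / 19/120 = 52/57
P(U=1 | obs) = 1/72 / 19/120 = 5/57

P(U = 0 | obs) = 52/57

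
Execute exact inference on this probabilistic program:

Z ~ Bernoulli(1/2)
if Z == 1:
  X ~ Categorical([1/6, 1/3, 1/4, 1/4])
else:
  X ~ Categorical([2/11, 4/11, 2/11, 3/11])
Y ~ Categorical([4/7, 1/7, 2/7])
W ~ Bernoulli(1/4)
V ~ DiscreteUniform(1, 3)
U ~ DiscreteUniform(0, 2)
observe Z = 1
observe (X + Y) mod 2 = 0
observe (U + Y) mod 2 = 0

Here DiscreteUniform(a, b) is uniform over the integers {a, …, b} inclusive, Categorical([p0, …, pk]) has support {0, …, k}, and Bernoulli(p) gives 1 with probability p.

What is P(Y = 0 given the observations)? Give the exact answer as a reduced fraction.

Enumerate traces; 60 have nonzero weight after conditioning:
  (Z=1, X=0, Y=0, W=0, V=1, U=0) weight 1/252
  (Z=1, X=0, Y=0, W=0, V=1, U=2) weight 1/252
  (Z=1, X=0, Y=0, W=0, V=2, U=0) weight 1/252
  (Z=1, X=0, Y=0, W=0, V=2, U=2) weight 1/252
  (Z=1, X=0, Y=0, W=0, V=3, U=0) weight 1/252
  (Z=1, X=0, Y=0, W=0, V=3, U=2) weight 1/252
  (Z=1, X=0, Y=0, W=1, V=1, U=0) weight 1/756
  (Z=1, X=0, Y=0, W=1, V=1, U=2) weight 1/756
  (Z=1, X=0, Y=2, W=0, V=1, U=0) weight 1/504
  (Z=1, X=1, Y=1, W=0, V=1, U=1) weight 1/504
  … 50 more
Group by Y:
  weight(Y=0) = 5/63
  weight(Y=1) = 1/72
  weight(Y=2) = 5/126
Total weight = 5/63 + 1/72 + 5/126 = 67/504
P(Y=0 | obs) = 5/63 / 67/504 = 40/67
P(Y=1 | obs) = 1/72 / 67/504 = 7/67
P(Y=2 | obs) = 5/126 / 67/504 = 20/67

P(Y = 0 | obs) = 40/67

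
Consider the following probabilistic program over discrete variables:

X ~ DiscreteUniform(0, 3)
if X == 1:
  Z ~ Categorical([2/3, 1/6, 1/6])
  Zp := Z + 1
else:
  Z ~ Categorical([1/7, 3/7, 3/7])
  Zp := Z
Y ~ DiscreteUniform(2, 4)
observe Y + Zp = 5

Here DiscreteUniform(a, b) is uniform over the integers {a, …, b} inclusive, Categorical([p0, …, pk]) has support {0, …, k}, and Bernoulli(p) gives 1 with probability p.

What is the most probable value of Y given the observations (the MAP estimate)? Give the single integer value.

argmax_v P(Y = v | obs) = 4

Enumerate traces; 9 have nonzero weight after conditioning:
  (X=0, Z=1, Y=4) weight 1/28
  (X=0, Z=2, Y=3) weight 1/28
  (X=1, Z=0, Y=4) weight 1/18
  (X=1, Z=1, Y=3) weight 1/72
  (X=1, Z=2, Y=2) weight 1/72
  (X=2, Z=1, Y=4) weight 1/28
  (X=2, Z=2, Y=3) weight 1/28
  (X=3, Z=1, Y=4) weight 1/28
  … 1 more
Group by Y:
  weight(Y=2) = 1/72
  weight(Y=3) = 61/504
  weight(Y=4) = 41/252
Total weight = 1/72 + 61/504 + 41/252 = 25/84
P(Y=2 | obs) = 1/72 / 25/84 = 7/150
P(Y=3 | obs) = 61/504 / 25/84 = 61/150
P(Y=4 | obs) = 41/252 / 25/84 = 41/75
argmax = 4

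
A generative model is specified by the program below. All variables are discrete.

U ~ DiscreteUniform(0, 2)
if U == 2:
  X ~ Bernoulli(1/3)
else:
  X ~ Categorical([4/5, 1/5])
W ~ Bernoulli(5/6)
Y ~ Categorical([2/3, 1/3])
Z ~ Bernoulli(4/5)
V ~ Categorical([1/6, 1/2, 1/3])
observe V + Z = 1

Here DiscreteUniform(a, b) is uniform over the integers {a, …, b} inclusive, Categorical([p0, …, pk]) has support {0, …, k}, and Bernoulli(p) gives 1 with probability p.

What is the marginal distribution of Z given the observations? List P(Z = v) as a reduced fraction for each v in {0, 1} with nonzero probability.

P(Z=0) = 3/7, P(Z=1) = 4/7

Enumerate traces; 48 have nonzero weight after conditioning:
  (U=0, X=0, W=0, Y=0, Z=0, V=1) weight 2/675
  (U=0, X=0, W=0, Y=0, Z=1, V=0) weight 8/2025
  (U=0, X=0, W=0, Y=1, Z=0, V=1) weight 1/675
  (U=0, X=0, W=0, Y=1, Z=1, V=0) weight 4/2025
  (U=0, X=0, W=1, Y=0, Z=0, V=1) weight 2/135
  (U=0, X=0, W=1, Y=0, Z=1, V=0) weight 8/405
  (U=0, X=0, W=1, Y=1, Z=0, V=1) weight 1/135
  (U=0, X=0, W=1, Y=1, Z=1, V=0) weight 4/405
  … 40 more
Group by Z:
  weight(Z=0) = 1/10
  weight(Z=1) = 2/15
Total weight = 1/10 + 2/15 = 7/30
P(Z=0 | obs) = 1/10 / 7/30 = 3/7
P(Z=1 | obs) = 2/15 / 7/30 = 4/7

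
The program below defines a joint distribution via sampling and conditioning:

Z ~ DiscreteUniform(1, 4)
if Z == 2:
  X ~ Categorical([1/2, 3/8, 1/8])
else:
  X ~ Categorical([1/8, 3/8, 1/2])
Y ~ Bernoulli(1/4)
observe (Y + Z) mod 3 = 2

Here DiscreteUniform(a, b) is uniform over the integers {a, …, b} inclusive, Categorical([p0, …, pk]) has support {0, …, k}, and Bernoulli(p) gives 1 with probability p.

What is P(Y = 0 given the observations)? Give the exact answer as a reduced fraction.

Enumerate traces; 9 have nonzero weight after conditioning:
  (Z=1, X=0, Y=1) weight 1/128
  (Z=1, X=1, Y=1) weight 3/128
  (Z=1, X=2, Y=1) weight 1/32
  (Z=2, X=0, Y=0) weight 3/32
  (Z=2, X=1, Y=0) weight 9/128
  (Z=2, X=2, Y=0) weight 3/128
  (Z=4, X=0, Y=1) weight 1/128
  (Z=4, X=1, Y=1) weight 3/128
  … 1 more
Group by Y:
  weight(Y=0) = 3/16
  weight(Y=1) = 1/8
Total weight = 3/16 + 1/8 = 5/16
P(Y=0 | obs) = 3/16 / 5/16 = 3/5
P(Y=1 | obs) = 1/8 / 5/16 = 2/5

P(Y = 0 | obs) = 3/5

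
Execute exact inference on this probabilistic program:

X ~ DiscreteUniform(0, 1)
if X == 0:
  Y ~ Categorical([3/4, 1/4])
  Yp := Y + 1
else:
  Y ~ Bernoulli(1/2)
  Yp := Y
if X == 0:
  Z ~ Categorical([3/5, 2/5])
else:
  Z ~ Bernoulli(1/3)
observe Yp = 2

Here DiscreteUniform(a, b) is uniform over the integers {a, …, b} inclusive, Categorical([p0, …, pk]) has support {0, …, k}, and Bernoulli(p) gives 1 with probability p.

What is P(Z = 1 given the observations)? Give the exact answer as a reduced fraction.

Enumerate traces; 2 have nonzero weight after conditioning:
  (X=0, Y=1, Z=0) weight 3/40
  (X=0, Y=1, Z=1) weight 1/20
Group by Z:
  weight(Z=0) = 3/40
  weight(Z=1) = 1/20
Total weight = 3/40 + 1/20 = 1/8
P(Z=0 | obs) = 3/40 / 1/8 = 3/5
P(Z=1 | obs) = 1/20 / 1/8 = 2/5

P(Z = 1 | obs) = 2/5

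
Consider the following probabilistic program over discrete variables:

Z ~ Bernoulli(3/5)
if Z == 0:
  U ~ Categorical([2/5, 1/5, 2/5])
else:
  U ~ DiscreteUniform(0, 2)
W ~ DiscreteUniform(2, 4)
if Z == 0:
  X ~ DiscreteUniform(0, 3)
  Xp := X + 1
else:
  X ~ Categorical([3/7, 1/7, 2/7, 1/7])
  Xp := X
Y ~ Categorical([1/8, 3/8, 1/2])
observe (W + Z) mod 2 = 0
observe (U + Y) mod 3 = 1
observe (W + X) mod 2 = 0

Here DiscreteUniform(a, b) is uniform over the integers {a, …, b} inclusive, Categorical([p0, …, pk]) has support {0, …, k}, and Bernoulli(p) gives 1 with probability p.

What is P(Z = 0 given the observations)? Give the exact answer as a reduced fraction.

Enumerate traces; 18 have nonzero weight after conditioning:
  (Z=0, U=0, W=2, X=0, Y=1) weight 1/200
  (Z=0, U=0, W=2, X=2, Y=1) weight 1/200
  (Z=0, U=0, W=4, X=0, Y=1) weight 1/200
  (Z=0, U=0, W=4, X=2, Y=1) weight 1/200
  (Z=0, U=1, W=2, X=0, Y=0) weight 1/1200
  (Z=0, U=1, W=2, X=2, Y=0) weight 1/1200
  (Z=0, U=1, W=4, X=0, Y=0) weight 1/1200
  (Z=0, U=1, W=4, X=2, Y=0) weight 1/1200
  (Z=1, U=0, W=3, X=1, Y=1) weight 1/280
  … 9 more
Group by Z:
  weight(Z=0) = 1/20
  weight(Z=1) = 2/105
Total weight = 1/20 + 2/105 = 29/420
P(Z=0 | obs) = 1/20 / 29/420 = 21/29
P(Z=1 | obs) = 2/105 / 29/420 = 8/29

P(Z = 0 | obs) = 21/29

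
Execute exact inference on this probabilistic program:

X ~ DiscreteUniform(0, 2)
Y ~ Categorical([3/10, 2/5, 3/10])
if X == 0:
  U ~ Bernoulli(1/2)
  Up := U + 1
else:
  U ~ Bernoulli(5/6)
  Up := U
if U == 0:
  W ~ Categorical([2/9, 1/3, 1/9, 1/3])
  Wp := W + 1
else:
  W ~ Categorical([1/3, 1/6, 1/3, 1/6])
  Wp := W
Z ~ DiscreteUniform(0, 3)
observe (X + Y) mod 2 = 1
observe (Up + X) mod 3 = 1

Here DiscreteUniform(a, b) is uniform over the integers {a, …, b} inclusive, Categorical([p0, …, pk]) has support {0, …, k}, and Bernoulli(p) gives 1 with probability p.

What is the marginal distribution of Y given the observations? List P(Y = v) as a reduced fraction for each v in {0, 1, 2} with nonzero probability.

P(Y=0) = 1/6, P(Y=1) = 2/3, P(Y=2) = 1/6

Enumerate traces; 48 have nonzero weight after conditioning:
  (X=0, Y=1, U=0, W=0, Z=0) weight 1/270
  (X=0, Y=1, U=0, W=0, Z=1) weight 1/270
  (X=0, Y=1, U=0, W=0, Z=2) weight 1/270
  (X=0, Y=1, U=0, W=0, Z=3) weight 1/270
  (X=0, Y=1, U=0, W=1, Z=0) weight 1/180
  (X=0, Y=1, U=0, W=1, Z=1) weight 1/180
  (X=0, Y=1, U=0, W=1, Z=2) weight 1/180
  (X=0, Y=1, U=0, W=1, Z=3) weight 1/180
  (X=1, Y=0, U=0, W=0, Z=0) weight 1/1080
  (X=1, Y=2, U=0, W=0, Z=0) weight 1/1080
  … 38 more
Group by Y:
  weight(Y=0) = 1/60
  weight(Y=1) = 1/15
  weight(Y=2) = 1/60
Total weight = 1/60 + 1/15 + 1/60 = 1/10
P(Y=0 | obs) = 1/60 / 1/10 = 1/6
P(Y=1 | obs) = 1/15 / 1/10 = 2/3
P(Y=2 | obs) = 1/60 / 1/10 = 1/6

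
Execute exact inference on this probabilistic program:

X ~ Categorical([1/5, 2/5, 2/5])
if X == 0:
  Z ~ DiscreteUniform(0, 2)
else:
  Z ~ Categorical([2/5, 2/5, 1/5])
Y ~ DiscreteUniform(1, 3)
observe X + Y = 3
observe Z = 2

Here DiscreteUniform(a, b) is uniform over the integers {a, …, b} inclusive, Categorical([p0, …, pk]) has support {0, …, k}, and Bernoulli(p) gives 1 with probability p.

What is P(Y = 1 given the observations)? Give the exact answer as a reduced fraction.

P(Y = 1 | obs) = 6/17

Enumerate traces; 3 have nonzero weight after conditioning:
  (X=0, Z=2, Y=3) weight 1/45
  (X=1, Z=2, Y=2) weight 2/75
  (X=2, Z=2, Y=1) weight 2/75
Group by Y:
  weight(Y=1) = 2/75
  weight(Y=2) = 2/75
  weight(Y=3) = 1/45
Total weight = 2/75 + 2/75 + 1/45 = 17/225
P(Y=1 | obs) = 2/75 / 17/225 = 6/17
P(Y=2 | obs) = 2/75 / 17/225 = 6/17
P(Y=3 | obs) = 1/45 / 17/225 = 5/17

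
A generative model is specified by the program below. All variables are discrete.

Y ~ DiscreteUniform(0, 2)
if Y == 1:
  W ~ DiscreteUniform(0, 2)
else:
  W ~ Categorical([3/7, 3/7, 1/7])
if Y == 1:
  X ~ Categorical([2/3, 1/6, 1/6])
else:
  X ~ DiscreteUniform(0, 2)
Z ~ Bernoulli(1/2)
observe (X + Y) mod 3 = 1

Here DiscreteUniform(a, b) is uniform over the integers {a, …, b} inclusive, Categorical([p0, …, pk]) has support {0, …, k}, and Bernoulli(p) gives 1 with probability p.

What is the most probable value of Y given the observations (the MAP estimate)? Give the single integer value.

argmax_v P(Y = v | obs) = 1

Enumerate traces; 18 have nonzero weight after conditioning:
  (Y=0, W=0, X=1, Z=0) weight 1/42
  (Y=0, W=0, X=1, Z=1) weight 1/42
  (Y=0, W=1, X=1, Z=0) weight 1/42
  (Y=0, W=1, X=1, Z=1) weight 1/42
  (Y=0, W=2, X=1, Z=0) weight 1/126
  (Y=0, W=2, X=1, Z=1) weight 1/126
  (Y=1, W=0, X=0, Z=0) weight 1/27
  (Y=1, W=0, X=0, Z=1) weight 1/27
  (Y=2, W=0, X=2, Z=0) weight 1/42
  … 9 more
Group by Y:
  weight(Y=0) = 1/9
  weight(Y=1) = 2/9
  weight(Y=2) = 1/9
Total weight = 1/9 + 2/9 + 1/9 = 4/9
P(Y=0 | obs) = 1/9 / 4/9 = 1/4
P(Y=1 | obs) = 2/9 / 4/9 = 1/2
P(Y=2 | obs) = 1/9 / 4/9 = 1/4
argmax = 1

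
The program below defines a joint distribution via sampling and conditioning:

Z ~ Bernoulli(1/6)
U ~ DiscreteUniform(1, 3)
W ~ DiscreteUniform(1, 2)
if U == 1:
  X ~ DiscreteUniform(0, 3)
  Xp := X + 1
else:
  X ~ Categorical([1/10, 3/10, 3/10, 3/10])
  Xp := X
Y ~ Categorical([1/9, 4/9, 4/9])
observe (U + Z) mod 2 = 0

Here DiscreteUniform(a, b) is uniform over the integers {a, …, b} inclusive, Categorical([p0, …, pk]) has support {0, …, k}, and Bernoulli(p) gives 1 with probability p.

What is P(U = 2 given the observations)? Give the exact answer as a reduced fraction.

Enumerate traces; 72 have nonzero weight after conditioning:
  (Z=0, U=2, W=1, X=0, Y=0) weight 1/648
  (Z=0, U=2, W=1, X=0, Y=1) weight 1/162
  (Z=0, U=2, W=1, X=0, Y=2) weight 1/162
  (Z=0, U=2, W=1, X=1, Y=0) weight 1/216
  (Z=0, U=2, W=1, X=1, Y=1) weight 1/54
  (Z=0, U=2, W=1, X=1, Y=2) weight 1/54
  (Z=0, U=2, W=1, X=2, Y=0) weight 1/216
  (Z=0, U=2, W=1, X=2, Y=1) weight 1/54
  (Z=1, U=1, W=1, X=0, Y=0) weight 1/1296
  (Z=1, U=3, W=1, X=0, Y=0) weight 1/3240
  … 62 more
Group by U:
  weight(U=1) = 1/18
  weight(U=2) = 5/18
  weight(U=3) = 1/18
Total weight = 1/18 + 5/18 + 1/18 = 7/18
P(U=1 | obs) = 1/18 / 7/18 = 1/7
P(U=2 | obs) = 5/18 / 7/18 = 5/7
P(U=3 | obs) = 1/18 / 7/18 = 1/7

P(U = 2 | obs) = 5/7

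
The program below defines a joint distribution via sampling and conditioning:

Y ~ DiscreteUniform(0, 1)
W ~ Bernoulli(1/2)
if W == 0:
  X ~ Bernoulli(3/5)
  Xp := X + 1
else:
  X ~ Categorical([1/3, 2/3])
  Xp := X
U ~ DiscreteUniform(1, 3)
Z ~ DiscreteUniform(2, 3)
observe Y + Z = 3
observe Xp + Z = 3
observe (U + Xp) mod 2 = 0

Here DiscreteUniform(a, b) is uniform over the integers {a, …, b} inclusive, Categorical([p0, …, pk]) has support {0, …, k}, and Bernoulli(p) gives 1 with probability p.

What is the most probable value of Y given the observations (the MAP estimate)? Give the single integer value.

argmax_v P(Y = v | obs) = 1

Enumerate traces; 5 have nonzero weight after conditioning:
  (Y=0, W=1, X=0, U=2, Z=3) weight 1/72
  (Y=1, W=0, X=0, U=1, Z=2) weight 1/60
  (Y=1, W=0, X=0, U=3, Z=2) weight 1/60
  (Y=1, W=1, X=1, U=1, Z=2) weight 1/36
  (Y=1, W=1, X=1, U=3, Z=2) weight 1/36
Group by Y:
  weight(Y=0) = 1/72
  weight(Y=1) = 4/45
Total weight = 1/72 + 4/45 = 37/360
P(Y=0 | obs) = 1/72 / 37/360 = 5/37
P(Y=1 | obs) = 4/45 / 37/360 = 32/37
argmax = 1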